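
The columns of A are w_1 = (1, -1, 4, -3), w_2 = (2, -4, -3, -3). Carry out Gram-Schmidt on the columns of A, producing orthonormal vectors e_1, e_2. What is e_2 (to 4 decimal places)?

e_2 = (0.3078, -0.6336, -0.5612, -0.4345)

e_1 = w_1/‖w_1‖ = (1, -1, 4, -3)/5.1962 = (0.1925, -0.1925, 0.7698, -0.5774).
r_{12} = e_1·w_2 = 0.5774.
u_2 = w_2 − 0.5774·e_1 = (1.8889, -3.8889, -3.4444, -2.6667).
‖u_2‖ = 6.1373, so e_2 = (0.3078, -0.6336, -0.5612, -0.4345).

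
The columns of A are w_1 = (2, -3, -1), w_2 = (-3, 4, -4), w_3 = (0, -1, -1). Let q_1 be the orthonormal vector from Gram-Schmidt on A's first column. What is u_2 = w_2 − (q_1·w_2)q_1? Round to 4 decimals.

q_1 = w_1/‖w_1‖ = (2, -3, -1)/3.7417 = (0.5345, -0.8018, -0.2673).
r_{12} = q_1·w_2 = -3.7417.
u_2 = w_2 + 3.7417·q_1 = (-1.0000, 1.0000, -5.0000).

u_2 = (-1.0000, 1.0000, -5.0000)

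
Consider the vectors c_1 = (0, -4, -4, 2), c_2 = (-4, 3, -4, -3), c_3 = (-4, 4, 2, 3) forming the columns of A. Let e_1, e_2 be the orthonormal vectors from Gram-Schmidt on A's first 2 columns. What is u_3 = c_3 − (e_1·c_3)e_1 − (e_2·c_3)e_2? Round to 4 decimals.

c_1 = (0, -4, -4, 2); ‖c_1‖ = 6.0000, so e_1 = (0.0000, -0.6667, -0.6667, 0.3333).
e_1·c_2 = 0.0000·(-4) + (-0.6667)·3 + (-0.6667)·(-4) + 0.3333·(-3) = -0.3333.
u_2 = c_2 + 0.3333·e_1 = (-4.0000, 2.7778, -4.2222, -2.8889).
‖u_2‖ = 7.0632, so e_2 = (-0.5663, 0.3933, -0.5978, -0.4090).
e_1·c_3 = 0.0000·(-4) + (-0.6667)·4 + (-0.6667)·2 + 0.3333·3 = -3.0000; e_2·c_3 = (-0.5663)·(-4) + 0.3933·4 + (-0.5978)·2 + (-0.4090)·3 = 1.4158.
u_3 = c_3 + 3.0000·e_1 − 1.4158·e_2 = (-3.1982, 1.4432, 0.8463, 4.5791).

u_3 = (-3.1982, 1.4432, 0.8463, 4.5791)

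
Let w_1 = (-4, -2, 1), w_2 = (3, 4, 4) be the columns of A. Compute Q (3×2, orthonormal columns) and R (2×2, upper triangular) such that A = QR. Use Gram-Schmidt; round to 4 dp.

Q = [[-0.8729, -0.0089], [-0.4364, 0.4613], [0.2182, 0.8872]], R = [[4.5826, -3.4915], [0.0000, 5.3675]]

w_1 = (-4, -2, 1); ‖w_1‖ = 4.5826, so e_1 = (-0.8729, -0.4364, 0.2182).
e_1·w_2 = (-0.8729)·3 + (-0.4364)·4 + 0.2182·4 = -3.4915.
u_2 = w_2 + 3.4915·e_1 = (-0.0476, 2.4762, 4.7619).
‖u_2‖ = 5.3675, so e_2 = (-0.0089, 0.4613, 0.8872).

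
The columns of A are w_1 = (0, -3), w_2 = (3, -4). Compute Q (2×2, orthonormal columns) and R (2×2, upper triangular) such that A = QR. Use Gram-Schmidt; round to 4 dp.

w_1 = (0, -3); ‖w_1‖ = 3.0000, so q_1 = (0.0000, -1.0000).
q_1·w_2 = 0.0000·3 + (-1.0000)·(-4) = 4.0000.
u_2 = w_2 − 4.0000·q_1 = (3.0000, 0.0000).
‖u_2‖ = 3.0000, so q_2 = (1.0000, 0.0000).

Q = [[0.0000, 1.0000], [-1.0000, 0.0000]], R = [[3.0000, 4.0000], [0.0000, 3.0000]]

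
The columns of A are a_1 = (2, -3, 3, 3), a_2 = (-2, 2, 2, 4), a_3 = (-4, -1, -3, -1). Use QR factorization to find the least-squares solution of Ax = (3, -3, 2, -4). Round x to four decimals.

a_1 = (2, -3, 3, 3); ‖a_1‖ = 5.5678, so e_1 = (0.3592, -0.5388, 0.5388, 0.5388).
e_1·a_2 = 0.3592·(-2) + (-0.5388)·2 + 0.5388·2 + 0.5388·4 = 1.4368.
u_2 = a_2 − 1.4368·e_1 = (-2.5161, 2.7742, 1.2258, 3.2258).
‖u_2‖ = 5.0927, so e_2 = (-0.4941, 0.5447, 0.2407, 0.6334).
e_1·a_3 = 0.3592·(-4) + (-0.5388)·(-1) + 0.5388·(-3) + 0.5388·(-1) = -3.0533; e_2·a_3 = (-0.4941)·(-4) + 0.5447·(-1) + 0.2407·(-3) + 0.6334·(-1) = 0.0760.
u_3 = a_3 + 3.0533·e_1 − 0.0760·e_2 = (-2.8657, -2.6866, -1.3731, 0.5970).
‖u_3‖ = 4.2038, so e_3 = (-0.6817, -0.6391, -0.3266, 0.1420).
Qᵀb = (1.6164, -5.1687, -1.3492).
Back-substitute: x_3 = -1.3492/4.2038 = -0.3209.
x_2 = (-5.1687 − 0.0760·(-0.3209))/5.0927 = -1.0101.
x_1 = (1.6164 − 1.4368·(-1.0101) + 3.0533·(-0.3209))/5.5678 = 0.3750.

x = (0.3750, -1.0101, -0.3209)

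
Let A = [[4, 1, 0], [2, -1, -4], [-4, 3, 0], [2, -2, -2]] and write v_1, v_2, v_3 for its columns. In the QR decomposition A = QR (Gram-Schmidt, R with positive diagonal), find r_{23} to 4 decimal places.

v_1 = (4, 2, -4, 2); ‖v_1‖ = 6.3246, so q_1 = (0.6325, 0.3162, -0.6325, 0.3162).
q_1·v_2 = 0.6325·1 + 0.3162·(-1) + (-0.6325)·3 + 0.3162·(-2) = -2.2136.
u_2 = v_2 + 2.2136·q_1 = (2.4000, -0.3000, 1.6000, -1.3000).
‖u_2‖ = 3.1780, so q_2 = (0.7552, -0.0944, 0.5035, -0.4091).
r_{23} = q_2·v_3 = 1.1957.

r_{23} = 1.1957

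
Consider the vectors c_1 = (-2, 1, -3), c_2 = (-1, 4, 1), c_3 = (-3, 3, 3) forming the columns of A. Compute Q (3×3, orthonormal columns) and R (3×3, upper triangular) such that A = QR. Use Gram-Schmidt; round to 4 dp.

e_1 = c_1/‖c_1‖ = (-2, 1, -3)/3.7417 = (-0.5345, 0.2673, -0.8018).
r_{12} = e_1·c_2 = 0.8018.
u_2 = c_2 − 0.8018·e_1 = (-0.5714, 3.7857, 1.6429).
‖u_2‖ = 4.1662, so e_2 = (-0.1372, 0.9087, 0.3943).
r_{13} = e_1·c_3 = 0.0000; r_{23} = e_2·c_3 = 4.3205.
u_3 = c_3 + 0.0000·e_1 − 4.3205·e_2 = (-2.4074, -0.9259, 1.2963).
‖u_3‖ = 2.8868, so e_3 = (-0.8340, -0.3208, 0.4491).

Q = [[-0.5345, -0.1372, -0.8340], [0.2673, 0.9087, -0.3208], [-0.8018, 0.3943, 0.4491]], R = [[3.7417, 0.8018, 0.0000], [0.0000, 4.1662, 4.3205], [0.0000, 0.0000, 2.8868]]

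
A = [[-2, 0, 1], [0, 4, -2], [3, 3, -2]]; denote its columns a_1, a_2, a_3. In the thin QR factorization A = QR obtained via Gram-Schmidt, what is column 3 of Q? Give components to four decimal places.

e_3 = (0.7682, -0.3841, 0.5121)

e_1 = a_1/‖a_1‖ = (-2, 0, 3)/3.6056 = (-0.5547, 0.0000, 0.8321).
r_{12} = e_1·a_2 = 2.4962.
u_2 = a_2 − 2.4962·e_1 = (1.3846, 4.0000, 0.9231).
‖u_2‖ = 4.3323, so e_2 = (0.3196, 0.9233, 0.2131).
r_{13} = e_1·a_3 = -2.2188; r_{23} = e_2·a_3 = -1.9531.
u_3 = a_3 + 2.2188·e_1 + 1.9531·e_2 = (0.3934, -0.1967, 0.2623).
‖u_3‖ = 0.5121, so e_3 = (0.7682, -0.3841, 0.5121).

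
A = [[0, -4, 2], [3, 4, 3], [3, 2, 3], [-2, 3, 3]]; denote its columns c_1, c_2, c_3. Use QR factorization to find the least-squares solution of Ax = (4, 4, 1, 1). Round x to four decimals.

x = (0.2668, -0.3650, 0.9591)

c_1 = (0, 3, 3, -2); ‖c_1‖ = 4.6904, so q_1 = (0.0000, 0.6396, 0.6396, -0.4264).
q_1·c_2 = 0.0000·(-4) + 0.6396·4 + 0.6396·2 + (-0.4264)·3 = 2.5584.
u_2 = c_2 − 2.5584·q_1 = (-4.0000, 2.3636, 0.3636, 4.0909).
‖u_2‖ = 6.2012, so q_2 = (-0.6450, 0.3812, 0.0586, 0.6597).
q_1·c_3 = 0.0000·2 + 0.6396·3 + 0.6396·3 + (-0.4264)·3 = 2.5584; q_2·c_3 = (-0.6450)·2 + 0.3812·3 + 0.0586·3 + 0.6597·3 = 2.0084.
u_3 = c_3 − 2.5584·q_1 − 2.0084·q_2 = (3.2955, 0.5981, 1.2459, 2.7660).
‖u_3‖ = 4.5189, so q_3 = (0.7293, 0.1324, 0.2757, 0.6121).
Qᵀb = (2.7716, -0.3372, 4.3343).
Back-substitute: x_3 = 4.3343/4.5189 = 0.9591.
x_2 = (-0.3372 − 2.0084·0.9591)/6.2012 = -0.3650.
x_1 = (2.7716 − 2.5584·(-0.3650) − 2.5584·0.9591)/4.6904 = 0.2668.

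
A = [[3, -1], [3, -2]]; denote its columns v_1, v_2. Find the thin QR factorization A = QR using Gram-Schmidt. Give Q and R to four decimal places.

Q = [[0.7071, 0.7071], [0.7071, -0.7071]], R = [[4.2426, -2.1213], [0.0000, 0.7071]]

q_1 = v_1/‖v_1‖ = (3, 3)/4.2426 = (0.7071, 0.7071).
r_{12} = q_1·v_2 = -2.1213.
u_2 = v_2 + 2.1213·q_1 = (0.5000, -0.5000).
‖u_2‖ = 0.7071, so q_2 = (0.7071, -0.7071).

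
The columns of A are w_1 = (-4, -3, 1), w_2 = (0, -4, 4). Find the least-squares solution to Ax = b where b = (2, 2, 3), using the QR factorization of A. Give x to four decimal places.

q_1 = w_1/‖w_1‖ = (-4, -3, 1)/5.0990 = (-0.7845, -0.5883, 0.1961).
r_{12} = q_1·w_2 = 3.1379.
u_2 = w_2 − 3.1379·q_1 = (2.4615, -2.1538, 3.3846).
‖u_2‖ = 4.7068, so q_2 = (0.5230, -0.4576, 0.7191).
Qᵀb = (-2.1573, 2.2880).
Back-substitute: x_2 = 2.2880/4.7068 = 0.4861.
x_1 = (-2.1573 − 3.1379·0.4861)/5.0990 = -0.7222.

x = (-0.7222, 0.4861)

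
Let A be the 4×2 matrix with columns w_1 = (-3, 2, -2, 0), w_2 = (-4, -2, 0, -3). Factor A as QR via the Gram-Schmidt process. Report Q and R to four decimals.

Q = [[-0.7276, -0.5152], [0.4851, -0.5855], [-0.4851, 0.1874], [0.0000, -0.5972]], R = [[4.1231, 1.9403], [0.0000, 5.0235]]

w_1 = (-3, 2, -2, 0); ‖w_1‖ = 4.1231, so e_1 = (-0.7276, 0.4851, -0.4851, 0.0000).
e_1·w_2 = (-0.7276)·(-4) + 0.4851·(-2) + (-0.4851)·0 + 0.0000·(-3) = 1.9403.
u_2 = w_2 − 1.9403·e_1 = (-2.5882, -2.9412, 0.9412, -3.0000).
‖u_2‖ = 5.0235, so e_2 = (-0.5152, -0.5855, 0.1874, -0.5972).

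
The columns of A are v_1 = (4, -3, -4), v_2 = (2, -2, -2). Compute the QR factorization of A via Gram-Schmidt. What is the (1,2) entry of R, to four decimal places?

r_{12} = 3.4358

e_1 = v_1/‖v_1‖ = (4, -3, -4)/6.4031 = (0.6247, -0.4685, -0.6247).
r_{12} = e_1·v_2 = 3.4358.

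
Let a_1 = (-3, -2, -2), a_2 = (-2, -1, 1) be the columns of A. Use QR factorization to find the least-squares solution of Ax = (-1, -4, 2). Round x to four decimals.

e_1 = a_1/‖a_1‖ = (-3, -2, -2)/4.1231 = (-0.7276, -0.4851, -0.4851).
r_{12} = e_1·a_2 = 1.4552.
u_2 = a_2 − 1.4552·e_1 = (-0.9412, -0.2941, 1.7059).
‖u_2‖ = 1.9704, so e_2 = (-0.4777, -0.1493, 0.8658).
Qᵀb = (1.6977, 2.8063).
Back-substitute: x_2 = 2.8063/1.9704 = 1.4242.
x_1 = (1.6977 − 1.4552·1.4242)/4.1231 = -0.0909.

x = (-0.0909, 1.4242)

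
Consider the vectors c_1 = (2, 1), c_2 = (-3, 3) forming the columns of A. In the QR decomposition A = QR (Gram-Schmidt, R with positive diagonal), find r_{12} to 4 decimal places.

c_1 = (2, 1); ‖c_1‖ = 2.2361, so e_1 = (0.8944, 0.4472).
r_{12} = e_1·c_2 = -1.3416.

r_{12} = -1.3416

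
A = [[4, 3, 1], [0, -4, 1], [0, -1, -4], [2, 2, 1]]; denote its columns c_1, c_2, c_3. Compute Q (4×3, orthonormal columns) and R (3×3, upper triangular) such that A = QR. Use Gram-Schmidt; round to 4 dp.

c_1 = (4, 0, 0, 2); ‖c_1‖ = 4.4721, so q_1 = (0.8944, 0.0000, 0.0000, 0.4472).
q_1·c_2 = 0.8944·3 + 0.0000·(-4) + 0.0000·(-1) + 0.4472·2 = 3.5777.
u_2 = c_2 − 3.5777·q_1 = (-0.2000, -4.0000, -1.0000, 0.4000).
‖u_2‖ = 4.1473, so q_2 = (-0.0482, -0.9645, -0.2411, 0.0964).
q_1·c_3 = 0.8944·1 + 0.0000·1 + 0.0000·(-4) + 0.4472·1 = 1.3416; q_2·c_3 = (-0.0482)·1 + (-0.9645)·1 + (-0.2411)·(-4) + 0.0964·1 = 0.0482.
u_3 = c_3 − 1.3416·q_1 − 0.0482·q_2 = (-0.1977, 1.0465, -3.9884, 0.3953).
‖u_3‖ = 4.1470, so q_3 = (-0.0477, 0.2524, -0.9617, 0.0953).

Q = [[0.8944, -0.0482, -0.0477], [0.0000, -0.9645, 0.2524], [0.0000, -0.2411, -0.9617], [0.4472, 0.0964, 0.0953]], R = [[4.4721, 3.5777, 1.3416], [0.0000, 4.1473, 0.0482], [0.0000, 0.0000, 4.1470]]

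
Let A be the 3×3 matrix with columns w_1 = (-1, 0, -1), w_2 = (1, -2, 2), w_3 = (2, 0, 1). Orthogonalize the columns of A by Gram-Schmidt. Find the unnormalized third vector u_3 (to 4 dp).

u_3 = (0.4444, -0.2222, -0.4444)

w_1 = (-1, 0, -1); ‖w_1‖ = 1.4142, so e_1 = (-0.7071, 0.0000, -0.7071).
e_1·w_2 = (-0.7071)·1 + 0.0000·(-2) + (-0.7071)·2 = -2.1213.
u_2 = w_2 + 2.1213·e_1 = (-0.5000, -2.0000, 0.5000).
‖u_2‖ = 2.1213, so e_2 = (-0.2357, -0.9428, 0.2357).
e_1·w_3 = (-0.7071)·2 + 0.0000·0 + (-0.7071)·1 = -2.1213; e_2·w_3 = (-0.2357)·2 + (-0.9428)·0 + 0.2357·1 = -0.2357.
u_3 = w_3 + 2.1213·e_1 + 0.2357·e_2 = (0.4444, -0.2222, -0.4444).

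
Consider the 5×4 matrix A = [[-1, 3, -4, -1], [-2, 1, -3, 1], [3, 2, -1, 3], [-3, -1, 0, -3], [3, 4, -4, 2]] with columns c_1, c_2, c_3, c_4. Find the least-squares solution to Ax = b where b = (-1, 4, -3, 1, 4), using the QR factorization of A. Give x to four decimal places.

c_1 = (-1, -2, 3, -3, 3); ‖c_1‖ = 5.6569, so e_1 = (-0.1768, -0.3536, 0.5303, -0.5303, 0.5303).
e_1·c_2 = (-0.1768)·3 + (-0.3536)·1 + 0.5303·2 + (-0.5303)·(-1) + 0.5303·4 = 2.8284.
u_2 = c_2 − 2.8284·e_1 = (3.5000, 2.0000, 0.5000, 0.5000, 2.5000).
‖u_2‖ = 4.7958, so e_2 = (0.7298, 0.4170, 0.1043, 0.1043, 0.5213).
e_1·c_3 = (-0.1768)·(-4) + (-0.3536)·(-3) + 0.5303·(-1) + (-0.5303)·0 + 0.5303·(-4) = -0.8839; e_2·c_3 = 0.7298·(-4) + 0.4170·(-3) + 0.1043·(-1) + 0.1043·0 + 0.5213·(-4) = -6.3597.
u_3 = c_3 + 0.8839·e_1 + 6.3597·e_2 = (0.4851, -0.6603, 0.1318, 0.1943, -0.2160).
‖u_3‖ = 0.8793, so e_3 = (0.5517, -0.7510, 0.1499, 0.2210, -0.2457).
e_1·c_4 = (-0.1768)·(-1) + (-0.3536)·1 + 0.5303·3 + (-0.5303)·(-3) + 0.5303·2 = 4.0659; e_2·c_4 = 0.7298·(-1) + 0.4170·1 + 0.1043·3 + 0.1043·(-3) + 0.5213·2 = 0.7298; e_3·c_4 = 0.5517·(-1) + (-0.7510)·1 + 0.1499·3 + 0.2210·(-3) + (-0.2457)·2 = -2.0073.
u_4 = c_4 − 4.0659·e_1 − 0.7298·e_2 + 2.0073·e_3 = (0.2935, 0.6257, 1.0685, -0.4763, -1.0299).
‖u_4‖ = 1.7049, so e_4 = (0.1721, 0.3670, 0.6267, -0.2793, -0.6041).
Qᵀb = (-1.2374, 2.8149, -4.7672, -3.2800).
Back-substitute: x_4 = -3.2800/1.7049 = -1.9238.
x_3 = (-4.7672 + 2.0073·(-1.9238))/0.8793 = -9.8138.
x_2 = (2.8149 + 6.3597·(-9.8138) − 0.7298·(-1.9238))/4.7958 = -12.1342.
x_1 = (-1.2374 − 2.8284·(-12.1342) + 0.8839·(-9.8138) − 4.0659·(-1.9238))/5.6569 = 5.6977.

x = (5.6977, -12.1342, -9.8138, -1.9238)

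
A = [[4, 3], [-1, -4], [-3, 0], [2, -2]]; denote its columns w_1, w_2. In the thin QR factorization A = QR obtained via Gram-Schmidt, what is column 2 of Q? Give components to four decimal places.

q_1 = w_1/‖w_1‖ = (4, -1, -3, 2)/5.4772 = (0.7303, -0.1826, -0.5477, 0.3651).
r_{12} = q_1·w_2 = 2.1909.
u_2 = w_2 − 2.1909·q_1 = (1.4000, -3.6000, 1.2000, -2.8000).
‖u_2‖ = 4.9193, so q_2 = (0.2846, -0.7318, 0.2439, -0.5692).

q_2 = (0.2846, -0.7318, 0.2439, -0.5692)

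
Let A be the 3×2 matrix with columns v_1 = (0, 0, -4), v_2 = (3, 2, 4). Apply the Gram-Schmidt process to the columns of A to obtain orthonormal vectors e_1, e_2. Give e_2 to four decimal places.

e_1 = v_1/‖v_1‖ = (0, 0, -4)/4.0000 = (0.0000, 0.0000, -1.0000).
r_{12} = e_1·v_2 = -4.0000.
u_2 = v_2 + 4.0000·e_1 = (3.0000, 2.0000, 0.0000).
‖u_2‖ = 3.6056, so e_2 = (0.8321, 0.5547, 0.0000).

e_2 = (0.8321, 0.5547, 0.0000)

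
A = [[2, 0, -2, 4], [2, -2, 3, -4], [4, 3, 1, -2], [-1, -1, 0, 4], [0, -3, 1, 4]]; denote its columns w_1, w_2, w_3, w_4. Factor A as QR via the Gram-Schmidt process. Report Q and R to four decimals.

Q = [[0.4000, -0.1620, -0.8700, -0.1297], [0.4000, -0.6119, 0.4376, -0.3767], [0.8000, 0.3509, 0.2143, 0.4231], [-0.2000, -0.1440, -0.0076, 0.6796], [0.0000, -0.6749, -0.0748, 0.4477]], R = [[5.0000, 1.8000, 1.2000, -2.4000], [0.0000, 4.4452, -1.8357, -2.1776], [0.0000, 0.0000, 3.1922, -5.9887], [0.0000, 0.0000, 0.0000, 4.6511]]

w_1 = (2, 2, 4, -1, 0); ‖w_1‖ = 5.0000, so q_1 = (0.4000, 0.4000, 0.8000, -0.2000, 0.0000).
q_1·w_2 = 0.4000·0 + 0.4000·(-2) + 0.8000·3 + (-0.2000)·(-1) + 0.0000·(-3) = 1.8000.
u_2 = w_2 − 1.8000·q_1 = (-0.7200, -2.7200, 1.5600, -0.6400, -3.0000).
‖u_2‖ = 4.4452, so q_2 = (-0.1620, -0.6119, 0.3509, -0.1440, -0.6749).
q_1·w_3 = 0.4000·(-2) + 0.4000·3 + 0.8000·1 + (-0.2000)·0 + 0.0000·1 = 1.2000; q_2·w_3 = (-0.1620)·(-2) + (-0.6119)·3 + 0.3509·1 + (-0.1440)·0 + (-0.6749)·1 = -1.8357.
u_3 = w_3 − 1.2000·q_1 + 1.8357·q_2 = (-2.7773, 1.3968, 0.6842, -0.0243, -0.2389).
‖u_3‖ = 3.1922, so q_3 = (-0.8700, 0.4376, 0.2143, -0.0076, -0.0748).
q_1·w_4 = 0.4000·4 + 0.4000·(-4) + 0.8000·(-2) + (-0.2000)·4 + 0.0000·4 = -2.4000; q_2·w_4 = (-0.1620)·4 + (-0.6119)·(-4) + 0.3509·(-2) + (-0.1440)·4 + (-0.6749)·4 = -2.1776; q_3·w_4 = (-0.8700)·4 + 0.4376·(-4) + 0.2143·(-2) + (-0.0076)·4 + (-0.0748)·4 = -5.9887.
u_4 = w_4 + 2.4000·q_1 + 2.1776·q_2 + 5.9887·q_3 = (-0.6031, -1.7521, 1.9678, 3.1609, 2.0822).
‖u_4‖ = 4.6511, so q_4 = (-0.1297, -0.3767, 0.4231, 0.6796, 0.4477).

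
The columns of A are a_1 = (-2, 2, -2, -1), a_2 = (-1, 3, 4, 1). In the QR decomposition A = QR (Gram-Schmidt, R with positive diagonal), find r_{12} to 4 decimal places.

r_{12} = -0.2774

a_1 = (-2, 2, -2, -1); ‖a_1‖ = 3.6056, so e_1 = (-0.5547, 0.5547, -0.5547, -0.2774).
r_{12} = e_1·a_2 = -0.2774.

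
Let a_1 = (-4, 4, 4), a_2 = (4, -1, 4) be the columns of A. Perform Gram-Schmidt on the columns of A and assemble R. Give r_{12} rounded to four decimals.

r_{12} = -0.5774

q_1 = a_1/‖a_1‖ = (-4, 4, 4)/6.9282 = (-0.5774, 0.5774, 0.5774).
r_{12} = q_1·a_2 = -0.5774.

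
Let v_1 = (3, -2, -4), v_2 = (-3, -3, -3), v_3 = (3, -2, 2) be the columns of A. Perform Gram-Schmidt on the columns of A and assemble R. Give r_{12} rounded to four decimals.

r_{12} = 1.6713

v_1 = (3, -2, -4); ‖v_1‖ = 5.3852, so e_1 = (0.5571, -0.3714, -0.7428).
r_{12} = e_1·v_2 = 1.6713.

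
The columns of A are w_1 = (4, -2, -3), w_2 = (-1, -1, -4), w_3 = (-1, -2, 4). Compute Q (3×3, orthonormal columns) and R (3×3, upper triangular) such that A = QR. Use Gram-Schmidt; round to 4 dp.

Q = [[0.7428, -0.6237, -0.2434], [-0.3714, -0.0814, -0.9249], [-0.5571, -0.7774, 0.2921]], R = [[5.3852, 1.8570, -2.2283], [0.0000, 3.8147, -2.3232], [0.0000, 0.0000, 3.2615]]

w_1 = (4, -2, -3); ‖w_1‖ = 5.3852, so e_1 = (0.7428, -0.3714, -0.5571).
e_1·w_2 = 0.7428·(-1) + (-0.3714)·(-1) + (-0.5571)·(-4) = 1.8570.
u_2 = w_2 − 1.8570·e_1 = (-2.3793, -0.3103, -2.9655).
‖u_2‖ = 3.8147, so e_2 = (-0.6237, -0.0814, -0.7774).
e_1·w_3 = 0.7428·(-1) + (-0.3714)·(-2) + (-0.5571)·4 = -2.2283; e_2·w_3 = (-0.6237)·(-1) + (-0.0814)·(-2) + (-0.7774)·4 = -2.3232.
u_3 = w_3 + 2.2283·e_1 + 2.3232·e_2 = (-0.7938, -3.0166, 0.9526).
‖u_3‖ = 3.2615, so e_3 = (-0.2434, -0.9249, 0.2921).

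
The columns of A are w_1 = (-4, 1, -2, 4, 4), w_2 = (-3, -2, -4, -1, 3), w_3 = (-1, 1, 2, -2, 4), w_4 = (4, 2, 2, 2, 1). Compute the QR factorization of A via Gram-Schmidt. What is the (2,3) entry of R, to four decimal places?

r_{23} = 0.5046

w_1 = (-4, 1, -2, 4, 4); ‖w_1‖ = 7.2801, so q_1 = (-0.5494, 0.1374, -0.2747, 0.5494, 0.5494).
q_1·w_2 = (-0.5494)·(-3) + 0.1374·(-2) + (-0.2747)·(-4) + 0.5494·(-1) + 0.5494·3 = 3.5714.
u_2 = w_2 − 3.5714·q_1 = (-1.0377, -2.4906, -3.0189, -2.9623, 1.0377).
‖u_2‖ = 5.1230, so q_2 = (-0.2026, -0.4862, -0.5893, -0.5782, 0.2026).
r_{23} = q_2·w_3 = 0.5046.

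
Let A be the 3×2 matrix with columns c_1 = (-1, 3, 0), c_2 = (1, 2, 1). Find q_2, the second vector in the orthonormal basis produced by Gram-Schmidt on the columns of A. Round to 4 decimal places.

q_2 = (0.8018, 0.2673, 0.5345)

c_1 = (-1, 3, 0); ‖c_1‖ = 3.1623, so q_1 = (-0.3162, 0.9487, 0.0000).
q_1·c_2 = (-0.3162)·1 + 0.9487·2 + 0.0000·1 = 1.5811.
u_2 = c_2 − 1.5811·q_1 = (1.5000, 0.5000, 1.0000).
‖u_2‖ = 1.8708, so q_2 = (0.8018, 0.2673, 0.5345).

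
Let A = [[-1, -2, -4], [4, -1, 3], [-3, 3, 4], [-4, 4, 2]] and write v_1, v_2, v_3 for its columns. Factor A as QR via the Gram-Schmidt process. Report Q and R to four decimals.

Q = [[-0.1543, -0.7433, 0.2699], [0.6172, 0.4419, 0.2699], [-0.4629, 0.3013, 0.8252], [-0.6172, 0.4018, -0.4164]], R = [[6.4807, -4.1662, -0.6172], [0.0000, 3.5557, 6.3078], [0.0000, 0.0000, 2.1978]]

v_1 = (-1, 4, -3, -4); ‖v_1‖ = 6.4807, so e_1 = (-0.1543, 0.6172, -0.4629, -0.6172).
e_1·v_2 = (-0.1543)·(-2) + 0.6172·(-1) + (-0.4629)·3 + (-0.6172)·4 = -4.1662.
u_2 = v_2 + 4.1662·e_1 = (-2.6429, 1.5714, 1.0714, 1.4286).
‖u_2‖ = 3.5557, so e_2 = (-0.7433, 0.4419, 0.3013, 0.4018).
e_1·v_3 = (-0.1543)·(-4) + 0.6172·3 + (-0.4629)·4 + (-0.6172)·2 = -0.6172; e_2·v_3 = (-0.7433)·(-4) + 0.4419·3 + 0.3013·4 + 0.4018·2 = 6.3078.
u_3 = v_3 + 0.6172·e_1 − 6.3078·e_2 = (0.5932, 0.5932, 1.8136, -0.9153).
‖u_3‖ = 2.1978, so e_3 = (0.2699, 0.2699, 0.8252, -0.4164).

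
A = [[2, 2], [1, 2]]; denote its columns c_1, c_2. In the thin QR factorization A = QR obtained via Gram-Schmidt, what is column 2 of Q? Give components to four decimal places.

q_2 = (-0.4472, 0.8944)

q_1 = c_1/‖c_1‖ = (2, 1)/2.2361 = (0.8944, 0.4472).
r_{12} = q_1·c_2 = 2.6833.
u_2 = c_2 − 2.6833·q_1 = (-0.4000, 0.8000).
‖u_2‖ = 0.8944, so q_2 = (-0.4472, 0.8944).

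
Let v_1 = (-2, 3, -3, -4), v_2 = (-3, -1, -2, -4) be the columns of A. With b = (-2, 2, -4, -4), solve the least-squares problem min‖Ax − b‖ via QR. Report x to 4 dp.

v_1 = (-2, 3, -3, -4); ‖v_1‖ = 6.1644, so q_1 = (-0.3244, 0.4867, -0.4867, -0.6489).
q_1·v_2 = (-0.3244)·(-3) + 0.4867·(-1) + (-0.4867)·(-2) + (-0.6489)·(-4) = 4.0555.
u_2 = v_2 − 4.0555·q_1 = (-1.6842, -2.9737, -0.0263, -1.3684).
‖u_2‖ = 3.6814, so q_2 = (-0.4575, -0.8078, -0.0071, -0.3717).
Qᵀb = (6.1644, 0.8149).
Back-substitute: x_2 = 0.8149/3.6814 = 0.2214.
x_1 = (6.1644 − 4.0555·0.2214)/6.1644 = 0.8544.

x = (0.8544, 0.2214)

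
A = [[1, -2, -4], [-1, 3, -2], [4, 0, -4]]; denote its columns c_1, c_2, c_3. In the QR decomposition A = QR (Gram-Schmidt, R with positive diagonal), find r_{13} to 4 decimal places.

r_{13} = -4.2426

q_1 = c_1/‖c_1‖ = (1, -1, 4)/4.2426 = (0.2357, -0.2357, 0.9428).
r_{13} = q_1·c_3 = -4.2426.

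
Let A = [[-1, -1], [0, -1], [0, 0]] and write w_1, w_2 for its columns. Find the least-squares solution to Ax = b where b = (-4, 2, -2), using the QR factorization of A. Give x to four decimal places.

w_1 = (-1, 0, 0); ‖w_1‖ = 1.0000, so q_1 = (-1.0000, 0.0000, 0.0000).
q_1·w_2 = (-1.0000)·(-1) + 0.0000·(-1) + 0.0000·0 = 1.0000.
u_2 = w_2 − 1.0000·q_1 = (0.0000, -1.0000, 0.0000).
‖u_2‖ = 1.0000, so q_2 = (0.0000, -1.0000, 0.0000).
Qᵀb = (4.0000, -2.0000).
Back-substitute: x_2 = -2.0000/1.0000 = -2.0000.
x_1 = (4.0000 − 1.0000·(-2.0000))/1.0000 = 6.0000.

x = (6.0000, -2.0000)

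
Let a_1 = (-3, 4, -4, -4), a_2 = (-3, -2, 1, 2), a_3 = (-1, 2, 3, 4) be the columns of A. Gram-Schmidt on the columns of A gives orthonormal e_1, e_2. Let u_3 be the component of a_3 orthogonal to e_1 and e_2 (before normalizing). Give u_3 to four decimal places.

e_1 = a_1/‖a_1‖ = (-3, 4, -4, -4)/7.5498 = (-0.3974, 0.5298, -0.5298, -0.5298).
r_{12} = e_1·a_2 = -1.4570.
u_2 = a_2 + 1.4570·e_1 = (-3.5789, -1.2281, 0.2281, 1.2281).
‖u_2‖ = 3.9846, so e_2 = (-0.8982, -0.3082, 0.0572, 0.3082).
r_{13} = e_1·a_3 = -2.2517; r_{23} = e_2·a_3 = 1.6863.
u_3 = a_3 + 2.2517·e_1 − 1.6863·e_2 = (-0.3801, 3.7127, 1.7105, 2.2873).

u_3 = (-0.3801, 3.7127, 1.7105, 2.2873)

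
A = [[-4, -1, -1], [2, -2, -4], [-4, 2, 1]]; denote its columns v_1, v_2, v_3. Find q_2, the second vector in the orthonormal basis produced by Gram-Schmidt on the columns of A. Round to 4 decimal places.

q_2 = (-0.7029, -0.5788, 0.4134)

q_1 = v_1/‖v_1‖ = (-4, 2, -4)/6.0000 = (-0.6667, 0.3333, -0.6667).
r_{12} = q_1·v_2 = -1.3333.
u_2 = v_2 + 1.3333·q_1 = (-1.8889, -1.5556, 1.1111).
‖u_2‖ = 2.6874, so q_2 = (-0.7029, -0.5788, 0.4134).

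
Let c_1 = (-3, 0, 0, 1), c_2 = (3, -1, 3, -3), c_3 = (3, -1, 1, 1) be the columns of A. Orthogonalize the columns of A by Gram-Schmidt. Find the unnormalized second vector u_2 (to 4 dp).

c_1 = (-3, 0, 0, 1); ‖c_1‖ = 3.1623, so e_1 = (-0.9487, 0.0000, 0.0000, 0.3162).
e_1·c_2 = (-0.9487)·3 + 0.0000·(-1) + 0.0000·3 + 0.3162·(-3) = -3.7947.
u_2 = c_2 + 3.7947·e_1 = (-0.6000, -1.0000, 3.0000, -1.8000).

u_2 = (-0.6000, -1.0000, 3.0000, -1.8000)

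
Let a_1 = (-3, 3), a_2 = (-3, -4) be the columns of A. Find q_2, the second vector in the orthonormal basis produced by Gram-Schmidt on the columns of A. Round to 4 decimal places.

a_1 = (-3, 3); ‖a_1‖ = 4.2426, so q_1 = (-0.7071, 0.7071).
q_1·a_2 = (-0.7071)·(-3) + 0.7071·(-4) = -0.7071.
u_2 = a_2 + 0.7071·q_1 = (-3.5000, -3.5000).
‖u_2‖ = 4.9497, so q_2 = (-0.7071, -0.7071).

q_2 = (-0.7071, -0.7071)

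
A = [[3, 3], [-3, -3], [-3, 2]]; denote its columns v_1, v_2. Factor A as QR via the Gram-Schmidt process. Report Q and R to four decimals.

v_1 = (3, -3, -3); ‖v_1‖ = 5.1962, so q_1 = (0.5774, -0.5774, -0.5774).
q_1·v_2 = 0.5774·3 + (-0.5774)·(-3) + (-0.5774)·2 = 2.3094.
u_2 = v_2 − 2.3094·q_1 = (1.6667, -1.6667, 3.3333).
‖u_2‖ = 4.0825, so q_2 = (0.4082, -0.4082, 0.8165).

Q = [[0.5774, 0.4082], [-0.5774, -0.4082], [-0.5774, 0.8165]], R = [[5.1962, 2.3094], [0.0000, 4.0825]]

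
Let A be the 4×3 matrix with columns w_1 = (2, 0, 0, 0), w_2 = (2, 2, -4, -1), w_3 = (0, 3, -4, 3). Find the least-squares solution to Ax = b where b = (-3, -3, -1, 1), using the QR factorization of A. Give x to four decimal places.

e_1 = w_1/‖w_1‖ = (2, 0, 0, 0)/2.0000 = (1.0000, 0.0000, 0.0000, 0.0000).
r_{12} = e_1·w_2 = 2.0000.
u_2 = w_2 − 2.0000·e_1 = (0.0000, 2.0000, -4.0000, -1.0000).
‖u_2‖ = 4.5826, so e_2 = (0.0000, 0.4364, -0.8729, -0.2182).
r_{13} = e_1·w_3 = 0.0000; r_{23} = e_2·w_3 = 4.1461.
u_3 = w_3 + 0.0000·e_1 − 4.1461·e_2 = (0.0000, 1.1905, -0.3810, 3.9048).
‖u_3‖ = 4.0999, so e_3 = (0.0000, 0.2904, -0.0929, 0.9524).
Qᵀb = (-3.0000, -0.6547, 0.1742).
Back-substitute: x_3 = 0.1742/4.0999 = 0.0425.
x_2 = (-0.6547 − 4.1461·0.0425)/4.5826 = -0.1813.
x_1 = (-3.0000 − 2.0000·(-0.1813) + 0.0000·0.0425)/2.0000 = -1.3187.

x = (-1.3187, -0.1813, 0.0425)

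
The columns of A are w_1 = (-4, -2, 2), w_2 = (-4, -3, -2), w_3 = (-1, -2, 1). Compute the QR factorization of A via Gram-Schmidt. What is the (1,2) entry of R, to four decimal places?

r_{12} = 3.6742

e_1 = w_1/‖w_1‖ = (-4, -2, 2)/4.8990 = (-0.8165, -0.4082, 0.4082).
r_{12} = e_1·w_2 = 3.6742.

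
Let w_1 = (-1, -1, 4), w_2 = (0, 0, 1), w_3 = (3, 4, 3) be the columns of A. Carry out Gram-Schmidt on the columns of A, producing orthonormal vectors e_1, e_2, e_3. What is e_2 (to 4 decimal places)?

e_2 = (0.6667, 0.6667, 0.3333)

w_1 = (-1, -1, 4); ‖w_1‖ = 4.2426, so e_1 = (-0.2357, -0.2357, 0.9428).
e_1·w_2 = (-0.2357)·0 + (-0.2357)·0 + 0.9428·1 = 0.9428.
u_2 = w_2 − 0.9428·e_1 = (0.2222, 0.2222, 0.1111).
‖u_2‖ = 0.3333, so e_2 = (0.6667, 0.6667, 0.3333).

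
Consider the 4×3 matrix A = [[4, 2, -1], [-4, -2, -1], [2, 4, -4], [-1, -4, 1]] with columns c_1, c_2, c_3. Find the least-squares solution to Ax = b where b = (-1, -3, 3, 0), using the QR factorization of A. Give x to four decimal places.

e_1 = c_1/‖c_1‖ = (4, -4, 2, -1)/6.0828 = (0.6576, -0.6576, 0.3288, -0.1644).
r_{12} = e_1·c_2 = 4.6032.
u_2 = c_2 − 4.6032·e_1 = (-1.0270, 1.0270, 2.4865, -3.2432).
‖u_2‖ = 4.3371, so e_2 = (-0.2368, 0.2368, 0.5733, -0.7478).
r_{13} = e_1·c_3 = -1.4796; r_{23} = e_2·c_3 = -3.0410.
u_3 = c_3 + 1.4796·e_1 + 3.0410·e_2 = (-0.7471, -1.2529, -1.7701, -1.5172).
‖u_3‖ = 2.7501, so e_3 = (-0.2717, -0.4556, -0.6436, -0.5517).
Qᵀb = (2.3016, 1.2463, -0.2926).
Back-substitute: x_3 = -0.2926/2.7501 = -0.1064.
x_2 = (1.2463 + 3.0410·(-0.1064))/4.3371 = 0.2128.
x_1 = (2.3016 − 4.6032·0.2128 + 1.4796·(-0.1064))/6.0828 = 0.1915.

x = (0.1915, 0.2128, -0.1064)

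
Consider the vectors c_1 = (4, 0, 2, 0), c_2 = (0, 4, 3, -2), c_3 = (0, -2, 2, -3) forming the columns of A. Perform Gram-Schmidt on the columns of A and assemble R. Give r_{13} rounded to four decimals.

c_1 = (4, 0, 2, 0); ‖c_1‖ = 4.4721, so q_1 = (0.8944, 0.0000, 0.4472, 0.0000).
r_{13} = q_1·c_3 = 0.8944.

r_{13} = 0.8944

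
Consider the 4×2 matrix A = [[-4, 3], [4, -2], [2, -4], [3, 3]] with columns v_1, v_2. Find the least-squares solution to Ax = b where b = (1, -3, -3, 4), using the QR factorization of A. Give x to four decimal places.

x = (0.1831, 0.9600)

v_1 = (-4, 4, 2, 3); ‖v_1‖ = 6.7082, so e_1 = (-0.5963, 0.5963, 0.2981, 0.4472).
e_1·v_2 = (-0.5963)·3 + 0.5963·(-2) + 0.2981·(-4) + 0.4472·3 = -2.8324.
u_2 = v_2 + 2.8324·e_1 = (1.3111, -0.3111, -3.1556, 4.2667).
‖u_2‖ = 5.4752, so e_2 = (0.2395, -0.0568, -0.5763, 0.7793).
Qᵀb = (-1.4907, 5.2560).
Back-substitute: x_2 = 5.2560/5.4752 = 0.9600.
x_1 = (-1.4907 + 2.8324·0.9600)/6.7082 = 0.1831.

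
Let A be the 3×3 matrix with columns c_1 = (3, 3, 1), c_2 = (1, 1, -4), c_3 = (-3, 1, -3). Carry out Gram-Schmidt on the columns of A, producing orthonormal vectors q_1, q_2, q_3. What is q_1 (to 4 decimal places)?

q_1 = (0.6882, 0.6882, 0.2294)

q_1 = c_1/‖c_1‖ = (3, 3, 1)/4.3589 = (0.6882, 0.6882, 0.2294).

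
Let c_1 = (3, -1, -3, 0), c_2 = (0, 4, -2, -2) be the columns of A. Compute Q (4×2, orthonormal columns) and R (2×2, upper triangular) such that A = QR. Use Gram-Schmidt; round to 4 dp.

Q = [[0.6882, -0.0647], [-0.2294, 0.8417], [-0.6882, -0.3453], [0.0000, -0.4101]], R = [[4.3589, 0.4588], [0.0000, 4.8774]]

q_1 = c_1/‖c_1‖ = (3, -1, -3, 0)/4.3589 = (0.6882, -0.2294, -0.6882, 0.0000).
r_{12} = q_1·c_2 = 0.4588.
u_2 = c_2 − 0.4588·q_1 = (-0.3158, 4.1053, -1.6842, -2.0000).
‖u_2‖ = 4.8774, so q_2 = (-0.0647, 0.8417, -0.3453, -0.4101).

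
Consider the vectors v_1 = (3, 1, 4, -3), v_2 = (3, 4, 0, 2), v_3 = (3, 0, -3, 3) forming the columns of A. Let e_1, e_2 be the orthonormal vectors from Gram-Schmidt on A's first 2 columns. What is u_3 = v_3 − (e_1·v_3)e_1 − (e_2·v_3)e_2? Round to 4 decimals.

e_1 = v_1/‖v_1‖ = (3, 1, 4, -3)/5.9161 = (0.5071, 0.1690, 0.6761, -0.5071).
r_{12} = e_1·v_2 = 1.1832.
u_2 = v_2 − 1.1832·e_1 = (2.4000, 3.8000, -0.8000, 2.6000).
‖u_2‖ = 5.2536, so e_2 = (0.4568, 0.7233, -0.1523, 0.4949).
r_{13} = e_1·v_3 = -2.0284; r_{23} = e_2·v_3 = 3.3120.
u_3 = v_3 + 2.0284·e_1 − 3.3120·e_2 = (2.5155, -2.0528, -1.1242, 0.3323).

u_3 = (2.5155, -2.0528, -1.1242, 0.3323)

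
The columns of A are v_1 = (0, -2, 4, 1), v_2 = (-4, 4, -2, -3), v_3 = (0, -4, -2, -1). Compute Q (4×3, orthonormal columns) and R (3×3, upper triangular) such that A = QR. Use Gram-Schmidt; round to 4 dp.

v_1 = (0, -2, 4, 1); ‖v_1‖ = 4.5826, so e_1 = (0.0000, -0.4364, 0.8729, 0.2182).
e_1·v_2 = 0.0000·(-4) + (-0.4364)·4 + 0.8729·(-2) + 0.2182·(-3) = -4.1461.
u_2 = v_2 + 4.1461·e_1 = (-4.0000, 2.1905, 1.6190, -2.0952).
‖u_2‖ = 5.2735, so e_2 = (-0.7585, 0.4154, 0.3070, -0.3973).
e_1·v_3 = 0.0000·0 + (-0.4364)·(-4) + 0.8729·(-2) + 0.2182·(-1) = -0.2182; e_2·v_3 = (-0.7585)·0 + 0.4154·(-4) + 0.3070·(-2) + (-0.3973)·(-1) = -1.8782.
u_3 = v_3 + 0.2182·e_1 + 1.8782·e_2 = (-1.4247, -3.3151, -1.2329, -1.6986).
‖u_3‖ = 4.1743, so e_3 = (-0.3413, -0.7942, -0.2954, -0.4069).

Q = [[0.0000, -0.7585, -0.3413], [-0.4364, 0.4154, -0.7942], [0.8729, 0.3070, -0.2954], [0.2182, -0.3973, -0.4069]], R = [[4.5826, -4.1461, -0.2182], [0.0000, 5.2735, -1.8782], [0.0000, 0.0000, 4.1743]]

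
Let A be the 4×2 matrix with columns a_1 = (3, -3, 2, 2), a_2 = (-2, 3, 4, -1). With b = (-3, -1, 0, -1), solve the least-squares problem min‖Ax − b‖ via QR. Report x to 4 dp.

a_1 = (3, -3, 2, 2); ‖a_1‖ = 5.0990, so e_1 = (0.5883, -0.5883, 0.3922, 0.3922).
e_1·a_2 = 0.5883·(-2) + (-0.5883)·3 + 0.3922·4 + 0.3922·(-1) = -1.7650.
u_2 = a_2 + 1.7650·e_1 = (-0.9615, 1.9615, 4.6923, -0.3077).
‖u_2‖ = 5.1850, so e_2 = (-0.1854, 0.3783, 0.9050, -0.0593).
Qᵀb = (-1.5689, 0.2374).
Back-substitute: x_2 = 0.2374/5.1850 = 0.0458.
x_1 = (-1.5689 + 1.7650·0.0458)/5.0990 = -0.2918.

x = (-0.2918, 0.0458)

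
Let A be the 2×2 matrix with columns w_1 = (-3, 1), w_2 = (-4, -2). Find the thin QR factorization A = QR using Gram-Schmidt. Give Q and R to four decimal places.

e_1 = w_1/‖w_1‖ = (-3, 1)/3.1623 = (-0.9487, 0.3162).
r_{12} = e_1·w_2 = 3.1623.
u_2 = w_2 − 3.1623·e_1 = (-1.0000, -3.0000).
‖u_2‖ = 3.1623, so e_2 = (-0.3162, -0.9487).

Q = [[-0.9487, -0.3162], [0.3162, -0.9487]], R = [[3.1623, 3.1623], [0.0000, 3.1623]]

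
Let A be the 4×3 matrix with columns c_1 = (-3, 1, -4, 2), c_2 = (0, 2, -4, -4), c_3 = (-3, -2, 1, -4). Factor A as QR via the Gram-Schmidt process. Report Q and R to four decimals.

c_1 = (-3, 1, -4, 2); ‖c_1‖ = 5.4772, so e_1 = (-0.5477, 0.1826, -0.7303, 0.3651).
e_1·c_2 = (-0.5477)·0 + 0.1826·2 + (-0.7303)·(-4) + 0.3651·(-4) = 1.8257.
u_2 = c_2 − 1.8257·e_1 = (1.0000, 1.6667, -2.6667, -4.6667).
‖u_2‖ = 5.7155, so e_2 = (0.1750, 0.2916, -0.4666, -0.8165).
e_1·c_3 = (-0.5477)·(-3) + 0.1826·(-2) + (-0.7303)·1 + 0.3651·(-4) = -0.9129; e_2·c_3 = 0.1750·(-3) + 0.2916·(-2) + (-0.4666)·1 + (-0.8165)·(-4) = 1.6913.
u_3 = c_3 + 0.9129·e_1 − 1.6913·e_2 = (-3.7959, -2.3265, 1.1224, -2.2857).
‖u_3‖ = 5.1289, so e_3 = (-0.7401, -0.4536, 0.2188, -0.4456).

Q = [[-0.5477, 0.1750, -0.7401], [0.1826, 0.2916, -0.4536], [-0.7303, -0.4666, 0.2188], [0.3651, -0.8165, -0.4456]], R = [[5.4772, 1.8257, -0.9129], [0.0000, 5.7155, 1.6913], [0.0000, 0.0000, 5.1289]]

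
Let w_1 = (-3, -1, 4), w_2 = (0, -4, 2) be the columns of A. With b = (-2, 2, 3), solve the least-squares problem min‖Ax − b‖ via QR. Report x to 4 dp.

w_1 = (-3, -1, 4); ‖w_1‖ = 5.0990, so q_1 = (-0.5883, -0.1961, 0.7845).
q_1·w_2 = (-0.5883)·0 + (-0.1961)·(-4) + 0.7845·2 = 2.3534.
u_2 = w_2 − 2.3534·q_1 = (1.3846, -3.5385, 0.1538).
‖u_2‖ = 3.8028, so q_2 = (0.3641, -0.9305, 0.0405).
Qᵀb = (3.1379, -2.4678).
Back-substitute: x_2 = -2.4678/3.8028 = -0.6489.
x_1 = (3.1379 − 2.3534·(-0.6489))/5.0990 = 0.9149.

x = (0.9149, -0.6489)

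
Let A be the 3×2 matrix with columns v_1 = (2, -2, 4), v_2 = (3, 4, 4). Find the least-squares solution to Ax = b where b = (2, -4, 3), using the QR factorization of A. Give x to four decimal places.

e_1 = v_1/‖v_1‖ = (2, -2, 4)/4.8990 = (0.4082, -0.4082, 0.8165).
r_{12} = e_1·v_2 = 2.8577.
u_2 = v_2 − 2.8577·e_1 = (1.8333, 5.1667, 1.6667).
‖u_2‖ = 5.7300, so e_2 = (0.3200, 0.9017, 0.2909).
Qᵀb = (4.8990, -2.0942).
Back-substitute: x_2 = -2.0942/5.7300 = -0.3655.
x_1 = (4.8990 − 2.8577·(-0.3655))/4.8990 = 1.2132.

x = (1.2132, -0.3655)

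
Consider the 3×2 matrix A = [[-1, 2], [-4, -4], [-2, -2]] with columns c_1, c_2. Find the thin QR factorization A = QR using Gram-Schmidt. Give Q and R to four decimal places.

c_1 = (-1, -4, -2); ‖c_1‖ = 4.5826, so e_1 = (-0.2182, -0.8729, -0.4364).
e_1·c_2 = (-0.2182)·2 + (-0.8729)·(-4) + (-0.4364)·(-2) = 3.9279.
u_2 = c_2 − 3.9279·e_1 = (2.8571, -0.5714, -0.2857).
‖u_2‖ = 2.9277, so e_2 = (0.9759, -0.1952, -0.0976).

Q = [[-0.2182, 0.9759], [-0.8729, -0.1952], [-0.4364, -0.0976]], R = [[4.5826, 3.9279], [0.0000, 2.9277]]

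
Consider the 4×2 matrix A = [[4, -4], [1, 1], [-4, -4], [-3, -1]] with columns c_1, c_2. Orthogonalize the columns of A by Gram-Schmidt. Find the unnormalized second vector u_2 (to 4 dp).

u_2 = (-4.3810, 0.9048, -3.6190, -0.7143)

e_1 = c_1/‖c_1‖ = (4, 1, -4, -3)/6.4807 = (0.6172, 0.1543, -0.6172, -0.4629).
r_{12} = e_1·c_2 = 0.6172.
u_2 = c_2 − 0.6172·e_1 = (-4.3810, 0.9048, -3.6190, -0.7143).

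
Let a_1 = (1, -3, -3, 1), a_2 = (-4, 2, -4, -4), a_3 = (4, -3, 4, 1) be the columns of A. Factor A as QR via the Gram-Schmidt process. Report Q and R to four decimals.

a_1 = (1, -3, -3, 1); ‖a_1‖ = 4.4721, so q_1 = (0.2236, -0.6708, -0.6708, 0.2236).
q_1·a_2 = 0.2236·(-4) + (-0.6708)·2 + (-0.6708)·(-4) + 0.2236·(-4) = -0.4472.
u_2 = a_2 + 0.4472·q_1 = (-3.9000, 1.7000, -4.3000, -3.9000).
‖u_2‖ = 7.1972, so q_2 = (-0.5419, 0.2362, -0.5975, -0.5419).
q_1·a_3 = 0.2236·4 + (-0.6708)·(-3) + (-0.6708)·4 + 0.2236·1 = 0.4472; q_2·a_3 = (-0.5419)·4 + 0.2362·(-3) + (-0.5975)·4 + (-0.5419)·1 = -5.8078.
u_3 = a_3 − 0.4472·q_1 + 5.8078·q_2 = (0.7529, -1.3282, 0.8301, -2.2471).
‖u_3‖ = 2.8407, so q_3 = (0.2650, -0.4676, 0.2922, -0.7910).

Q = [[0.2236, -0.5419, 0.2650], [-0.6708, 0.2362, -0.4676], [-0.6708, -0.5975, 0.2922], [0.2236, -0.5419, -0.7910]], R = [[4.4721, -0.4472, 0.4472], [0.0000, 7.1972, -5.8078], [0.0000, 0.0000, 2.8407]]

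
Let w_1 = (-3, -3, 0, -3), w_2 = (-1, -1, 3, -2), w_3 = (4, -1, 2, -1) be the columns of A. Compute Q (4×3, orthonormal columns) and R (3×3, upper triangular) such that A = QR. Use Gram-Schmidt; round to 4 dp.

Q = [[-0.5774, 0.1072, 0.8036], [-0.5774, 0.1072, -0.5056], [0.0000, 0.9649, -0.0993], [-0.5774, -0.2144, -0.2980]], R = [[5.1962, 2.3094, -1.1547], [0.0000, 3.1091, 2.4659], [0.0000, 0.0000, 3.8192]]

w_1 = (-3, -3, 0, -3); ‖w_1‖ = 5.1962, so e_1 = (-0.5774, -0.5774, 0.0000, -0.5774).
e_1·w_2 = (-0.5774)·(-1) + (-0.5774)·(-1) + 0.0000·3 + (-0.5774)·(-2) = 2.3094.
u_2 = w_2 − 2.3094·e_1 = (0.3333, 0.3333, 3.0000, -0.6667).
‖u_2‖ = 3.1091, so e_2 = (0.1072, 0.1072, 0.9649, -0.2144).
e_1·w_3 = (-0.5774)·4 + (-0.5774)·(-1) + 0.0000·2 + (-0.5774)·(-1) = -1.1547; e_2·w_3 = 0.1072·4 + 0.1072·(-1) + 0.9649·2 + (-0.2144)·(-1) = 2.4659.
u_3 = w_3 + 1.1547·e_1 − 2.4659·e_2 = (3.0690, -1.9310, -0.3793, -1.1379).
‖u_3‖ = 3.8192, so e_3 = (0.8036, -0.5056, -0.0993, -0.2980).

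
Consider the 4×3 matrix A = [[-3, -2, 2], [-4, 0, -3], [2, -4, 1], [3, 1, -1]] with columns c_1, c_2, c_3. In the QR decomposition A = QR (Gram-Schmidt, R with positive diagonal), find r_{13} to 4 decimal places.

r_{13} = 0.8111

c_1 = (-3, -4, 2, 3); ‖c_1‖ = 6.1644, so e_1 = (-0.4867, -0.6489, 0.3244, 0.4867).
r_{13} = e_1·c_3 = 0.8111.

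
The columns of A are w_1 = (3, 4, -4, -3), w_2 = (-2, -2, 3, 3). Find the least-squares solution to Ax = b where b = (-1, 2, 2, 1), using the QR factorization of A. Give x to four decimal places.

q_1 = w_1/‖w_1‖ = (3, 4, -4, -3)/7.0711 = (0.4243, 0.5657, -0.5657, -0.4243).
r_{12} = q_1·w_2 = -4.9497.
u_2 = w_2 + 4.9497·q_1 = (0.1000, 0.8000, 0.2000, 0.9000).
‖u_2‖ = 1.2247, so q_2 = (0.0816, 0.6532, 0.1633, 0.7348).
Qᵀb = (-0.8485, 2.2862).
Back-substitute: x_2 = 2.2862/1.2247 = 1.8667.
x_1 = (-0.8485 + 4.9497·1.8667)/7.0711 = 1.1867.

x = (1.1867, 1.8667)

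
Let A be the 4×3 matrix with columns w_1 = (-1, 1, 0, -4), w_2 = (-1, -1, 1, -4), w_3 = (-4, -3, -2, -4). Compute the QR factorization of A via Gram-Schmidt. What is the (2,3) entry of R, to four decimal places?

w_1 = (-1, 1, 0, -4); ‖w_1‖ = 4.2426, so q_1 = (-0.2357, 0.2357, 0.0000, -0.9428).
q_1·w_2 = (-0.2357)·(-1) + 0.2357·(-1) + 0.0000·1 + (-0.9428)·(-4) = 3.7712.
u_2 = w_2 − 3.7712·q_1 = (-0.1111, -1.8889, 1.0000, -0.4444).
‖u_2‖ = 2.1858, so q_2 = (-0.0508, -0.8642, 0.4575, -0.2033).
r_{23} = q_2·w_3 = 2.6941.

r_{23} = 2.6941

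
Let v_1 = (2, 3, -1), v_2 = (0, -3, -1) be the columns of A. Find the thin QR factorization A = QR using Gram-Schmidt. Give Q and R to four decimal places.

v_1 = (2, 3, -1); ‖v_1‖ = 3.7417, so q_1 = (0.5345, 0.8018, -0.2673).
q_1·v_2 = 0.5345·0 + 0.8018·(-3) + (-0.2673)·(-1) = -2.1381.
u_2 = v_2 + 2.1381·q_1 = (1.1429, -1.2857, -1.5714).
‖u_2‖ = 2.3299, so q_2 = (0.4905, -0.5518, -0.6745).

Q = [[0.5345, 0.4905], [0.8018, -0.5518], [-0.2673, -0.6745]], R = [[3.7417, -2.1381], [0.0000, 2.3299]]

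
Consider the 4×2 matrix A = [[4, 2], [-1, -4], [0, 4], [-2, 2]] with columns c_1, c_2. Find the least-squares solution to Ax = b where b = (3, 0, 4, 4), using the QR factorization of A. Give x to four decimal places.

x = (-0.1031, 0.7706)

q_1 = c_1/‖c_1‖ = (4, -1, 0, -2)/4.5826 = (0.8729, -0.2182, 0.0000, -0.4364).
r_{12} = q_1·c_2 = 1.7457.
u_2 = c_2 − 1.7457·q_1 = (0.4762, -3.6190, 4.0000, 2.7619).
‖u_2‖ = 6.0788, so q_2 = (0.0783, -0.5954, 0.6580, 0.4543).
Qᵀb = (0.8729, 4.6845).
Back-substitute: x_2 = 4.6845/6.0788 = 0.7706.
x_1 = (0.8729 − 1.7457·0.7706)/4.5826 = -0.1031.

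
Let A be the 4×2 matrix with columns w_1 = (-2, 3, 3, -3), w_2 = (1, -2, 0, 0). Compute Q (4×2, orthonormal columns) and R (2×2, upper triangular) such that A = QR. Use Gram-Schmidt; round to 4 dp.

Q = [[-0.3592, 0.2824], [0.5388, -0.7155], [0.5388, 0.4519], [-0.5388, -0.4519]], R = [[5.5678, -1.4368], [0.0000, 1.7133]]

w_1 = (-2, 3, 3, -3); ‖w_1‖ = 5.5678, so e_1 = (-0.3592, 0.5388, 0.5388, -0.5388).
e_1·w_2 = (-0.3592)·1 + 0.5388·(-2) + 0.5388·0 + (-0.5388)·0 = -1.4368.
u_2 = w_2 + 1.4368·e_1 = (0.4839, -1.2258, 0.7742, -0.7742).
‖u_2‖ = 1.7133, so e_2 = (0.2824, -0.7155, 0.4519, -0.4519).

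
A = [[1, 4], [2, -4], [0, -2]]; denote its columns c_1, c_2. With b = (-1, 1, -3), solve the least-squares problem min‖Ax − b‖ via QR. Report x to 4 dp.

x = (0.1707, -0.0366)

c_1 = (1, 2, 0); ‖c_1‖ = 2.2361, so e_1 = (0.4472, 0.8944, 0.0000).
e_1·c_2 = 0.4472·4 + 0.8944·(-4) + 0.0000·(-2) = -1.7889.
u_2 = c_2 + 1.7889·e_1 = (4.8000, -2.4000, -2.0000).
‖u_2‖ = 5.7271, so e_2 = (0.8381, -0.4191, -0.3492).
Qᵀb = (0.4472, -0.2095).
Back-substitute: x_2 = -0.2095/5.7271 = -0.0366.
x_1 = (0.4472 + 1.7889·(-0.0366))/2.2361 = 0.1707.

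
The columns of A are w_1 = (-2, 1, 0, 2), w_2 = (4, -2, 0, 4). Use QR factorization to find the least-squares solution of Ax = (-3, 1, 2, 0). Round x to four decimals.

x = (0.7000, -0.3500)

w_1 = (-2, 1, 0, 2); ‖w_1‖ = 3.0000, so e_1 = (-0.6667, 0.3333, 0.0000, 0.6667).
e_1·w_2 = (-0.6667)·4 + 0.3333·(-2) + 0.0000·0 + 0.6667·4 = -0.6667.
u_2 = w_2 + 0.6667·e_1 = (3.5556, -1.7778, 0.0000, 4.4444).
‖u_2‖ = 5.9628, so e_2 = (0.5963, -0.2981, 0.0000, 0.7454).
Qᵀb = (2.3333, -2.0870).
Back-substitute: x_2 = -2.0870/5.9628 = -0.3500.
x_1 = (2.3333 + 0.6667·(-0.3500))/3.0000 = 0.7000.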